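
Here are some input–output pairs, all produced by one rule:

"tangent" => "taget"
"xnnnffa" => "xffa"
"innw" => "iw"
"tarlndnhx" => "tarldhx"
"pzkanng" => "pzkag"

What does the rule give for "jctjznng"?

The pattern: remove every "n".
For "jctjznng" the result is "jctjzg".

jctjzg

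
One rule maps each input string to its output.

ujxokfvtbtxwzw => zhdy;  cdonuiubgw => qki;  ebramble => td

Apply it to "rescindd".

up

The pattern: keep one character in every 3, starting at position 3 (positions 3rd, 6th, 9th, ...), then shift every letter 2 places forward in the alphabet (wrapping around).
Working it through for "rescindd": intermediate "sn", final "up".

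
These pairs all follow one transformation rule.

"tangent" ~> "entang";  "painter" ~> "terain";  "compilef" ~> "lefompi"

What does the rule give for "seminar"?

The transformation: delete the first character, then move the last 3 characters to the front (rotate right by 3).
Applying both steps to "seminar": "eminar", then "naremi".
(Check on "compilef": → "ompilef" → "lefompi" ✓)

naremi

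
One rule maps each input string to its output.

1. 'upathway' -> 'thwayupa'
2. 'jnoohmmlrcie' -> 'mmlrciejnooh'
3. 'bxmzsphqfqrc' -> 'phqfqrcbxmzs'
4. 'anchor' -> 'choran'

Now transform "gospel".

What's happening: move the last character to the front, then swap the front and back halves of the string.
"gospel" → "spelgo".

spelgo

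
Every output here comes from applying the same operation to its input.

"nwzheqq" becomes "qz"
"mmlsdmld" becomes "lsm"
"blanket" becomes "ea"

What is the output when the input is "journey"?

eu

What's happening: reverse the string, then keep one character in every 3, starting at position 2 (positions 2nd, 5th, 8th, ...).
For "journey" the result is "eu".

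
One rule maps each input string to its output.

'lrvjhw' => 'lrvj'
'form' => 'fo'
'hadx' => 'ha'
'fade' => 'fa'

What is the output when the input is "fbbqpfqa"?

fbbqpf

The transformation: delete the last 2 characters.
"fbbqpfqa" → "fbbqpf".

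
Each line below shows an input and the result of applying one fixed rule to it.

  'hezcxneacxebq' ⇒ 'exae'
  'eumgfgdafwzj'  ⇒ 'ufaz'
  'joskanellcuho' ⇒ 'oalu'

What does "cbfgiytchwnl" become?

bicn

In each case the input is transformed by: keep one character in every 3, starting at position 2 (positions 2nd, 5th, 8th, ...).
On "cbfgiytchwnl" that produces "bicn".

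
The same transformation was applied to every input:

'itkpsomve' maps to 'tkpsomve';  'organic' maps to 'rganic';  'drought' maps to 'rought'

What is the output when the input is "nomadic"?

omadic

The rule is to delete the first character.
Doing the same to "nomadic": "omadic".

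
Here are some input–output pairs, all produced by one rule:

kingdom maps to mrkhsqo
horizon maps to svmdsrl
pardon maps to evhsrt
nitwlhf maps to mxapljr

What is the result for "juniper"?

yrmtivn

Rule — shift every letter 4 places forward in the alphabet (wrapping around), then move the first character to the end.
For "juniper" the result is "yrmtivn".
(Check on "nitwlhf": → "rmxaplj" → "mxapljr" ✓)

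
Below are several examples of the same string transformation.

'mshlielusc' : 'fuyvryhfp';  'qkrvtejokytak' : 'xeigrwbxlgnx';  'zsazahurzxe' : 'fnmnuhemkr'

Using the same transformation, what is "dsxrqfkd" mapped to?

fkedsxq

Each output is the input with this applied: delete the first character, then shift every letter 13 places forward in the alphabet (wrapping around) — i.e. ROT13.
Starting from "dsxrqfkd": after the first operation, "sxrqfkd"; after the second, "fkedsxq".
(Check on "qkrvtejokytak": → "krvtejokytak" → "xeigrwbxlgnx" ✓)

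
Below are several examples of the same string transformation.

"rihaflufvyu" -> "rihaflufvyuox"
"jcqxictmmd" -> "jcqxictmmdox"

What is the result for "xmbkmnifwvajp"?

xmbkmnifwvajpox

The rule is to append "ox".
So "xmbkmnifwvajp" becomes "xmbkmnifwvajpox".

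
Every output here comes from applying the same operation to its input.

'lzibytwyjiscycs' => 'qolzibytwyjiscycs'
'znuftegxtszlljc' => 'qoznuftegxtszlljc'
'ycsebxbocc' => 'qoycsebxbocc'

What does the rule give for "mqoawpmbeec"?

The rule is to prepend "qo".
So "mqoawpmbeec" becomes "qomqoawpmbeec".

qomqoawpmbeec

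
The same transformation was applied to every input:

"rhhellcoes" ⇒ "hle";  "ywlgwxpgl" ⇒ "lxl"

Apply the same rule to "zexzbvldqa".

In each case the input is transformed by: keep one character in every 3, starting at position 3 (positions 3rd, 6th, 9th, ...).
Applying that to "zexzbvldqa" gives "xvq".

xvq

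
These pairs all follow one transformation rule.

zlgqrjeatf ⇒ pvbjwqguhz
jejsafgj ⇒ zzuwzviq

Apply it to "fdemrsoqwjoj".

vzteuzcmhgie

What's happening: take characters alternately from the front and the back (1st, last, 2nd, 2nd-last, ...), then shift every letter 10 places backward in the alphabet (wrapping around).
On "fdemrsoqwjoj": the first step gives "fjdoejmwrqso", and the second then gives "vzteuzcmhgie".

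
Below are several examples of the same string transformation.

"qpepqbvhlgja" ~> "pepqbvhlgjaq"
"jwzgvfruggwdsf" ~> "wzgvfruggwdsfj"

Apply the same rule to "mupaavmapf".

Looking at the pairs, the operation is to move the first character to the end.
So "mupaavmapf" becomes "upaavmapfm".

upaavmapfm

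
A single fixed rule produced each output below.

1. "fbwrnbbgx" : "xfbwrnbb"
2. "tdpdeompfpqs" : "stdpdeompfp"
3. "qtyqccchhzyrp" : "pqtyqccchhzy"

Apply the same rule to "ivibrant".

tivibra

Each output is the input with this applied: move the last character to the front, then delete the last character.
For "ivibrant", step one produces "tivibran"; step two turns that into "tivibra".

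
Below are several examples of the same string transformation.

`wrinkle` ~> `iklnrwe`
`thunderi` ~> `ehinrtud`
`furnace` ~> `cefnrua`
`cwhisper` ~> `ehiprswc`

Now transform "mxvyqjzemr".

The rule is to sort the characters into alphabetical order, then move the first character to the end.
Working it through for "mxvyqjzemr": intermediate "ejmmqrvxyz", final "jmmqrvxyze".

jmmqrvxyze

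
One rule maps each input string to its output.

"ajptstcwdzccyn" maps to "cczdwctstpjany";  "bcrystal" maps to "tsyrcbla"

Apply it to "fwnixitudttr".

In each case the input is transformed by: move the last 2 characters to the front (rotate right by 2), then reverse the string.
For "fwnixitudttr" the result is "tdutixinwfrt".

tdutixinwfrt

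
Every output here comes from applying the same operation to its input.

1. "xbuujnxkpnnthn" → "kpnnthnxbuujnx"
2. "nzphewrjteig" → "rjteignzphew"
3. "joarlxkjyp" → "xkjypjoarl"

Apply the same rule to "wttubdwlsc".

dwlscwttub

Looking at the pairs, the operation is to swap the front and back halves of the string.
For "wttubdwlsc" the result is "dwlscwttub".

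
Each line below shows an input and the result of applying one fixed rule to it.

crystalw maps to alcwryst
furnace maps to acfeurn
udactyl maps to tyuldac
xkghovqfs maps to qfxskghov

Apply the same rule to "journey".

nejyour

In each case the input is transformed by: swap the first and last characters, then move the last 3 characters to the front (rotate right by 3).
Starting from "journey": after the first operation, "yournej"; after the second, "nejyour".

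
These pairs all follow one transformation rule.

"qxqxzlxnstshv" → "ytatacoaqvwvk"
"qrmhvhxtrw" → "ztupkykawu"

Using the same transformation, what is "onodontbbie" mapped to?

hrqrgrqweel

Each output is the input with this applied: shift every letter 3 places forward in the alphabet (wrapping around), then move the last character to the front.
For "onodontbbie", step one produces "rqrgrqweelh"; step two turns that into "hrqrgrqweel".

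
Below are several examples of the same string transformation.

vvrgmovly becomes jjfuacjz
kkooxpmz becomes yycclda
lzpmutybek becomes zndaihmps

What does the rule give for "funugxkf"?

tibiuly

Looking at the pairs, the operation is to delete the last character, then shift every letter 12 places backward in the alphabet (wrapping around).
On "funugxkf": the first step gives "funugxk", and the second then gives "tibiuly".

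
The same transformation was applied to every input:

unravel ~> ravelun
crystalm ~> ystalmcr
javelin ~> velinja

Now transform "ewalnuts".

Each output is the input with this applied: move the first 2 characters to the end (rotate left by 2).
Applying that to "ewalnuts" gives "alnutsew".

alnutsew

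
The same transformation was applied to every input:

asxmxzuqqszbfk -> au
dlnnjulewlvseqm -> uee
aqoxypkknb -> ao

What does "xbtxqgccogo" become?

In each case the input is transformed by: keep only the vowels.
Applying that to "xbtxqgccogo" gives "oo".

oo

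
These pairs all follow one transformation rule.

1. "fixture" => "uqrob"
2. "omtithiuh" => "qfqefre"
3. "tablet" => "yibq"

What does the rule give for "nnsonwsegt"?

plktpbdq

The pattern: delete the first 2 characters, then shift every letter 3 places backward in the alphabet (wrapping around).
Doing the same to "nnsonwsegt": "plktpbdq".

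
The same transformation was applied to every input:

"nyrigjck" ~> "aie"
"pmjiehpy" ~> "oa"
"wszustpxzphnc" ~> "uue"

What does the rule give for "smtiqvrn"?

uo

Looking at the pairs, the operation is to shift every letter 2 places forward in the alphabet (wrapping around), then keep only the vowels.
Working it through for "smtiqvrn": intermediate "uovksxtp", final "uo".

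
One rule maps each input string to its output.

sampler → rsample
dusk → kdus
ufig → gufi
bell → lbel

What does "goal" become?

lgoa

The transformation: move the last character to the front.
Applying that to "goal" gives "lgoa".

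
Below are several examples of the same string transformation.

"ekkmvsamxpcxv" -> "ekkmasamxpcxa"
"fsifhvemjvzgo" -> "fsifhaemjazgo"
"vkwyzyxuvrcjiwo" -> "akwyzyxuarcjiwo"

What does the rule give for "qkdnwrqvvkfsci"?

qkdnwrqaakfsci

In each case the input is transformed by: replace every "v" with "a".
"qkdnwrqvvkfsci" → "qkdnwrqaakfsci".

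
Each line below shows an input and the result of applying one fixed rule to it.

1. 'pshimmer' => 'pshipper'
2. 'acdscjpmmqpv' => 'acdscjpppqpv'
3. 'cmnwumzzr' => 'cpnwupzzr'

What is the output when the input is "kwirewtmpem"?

The pattern: replace every "m" with "p".
"kwirewtmpem" → "kwirewtppep".

kwirewtppep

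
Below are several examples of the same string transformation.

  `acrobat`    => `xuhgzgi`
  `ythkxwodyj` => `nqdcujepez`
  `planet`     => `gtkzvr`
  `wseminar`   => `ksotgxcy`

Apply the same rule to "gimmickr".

Looking at the pairs, the operation is to move the first 2 characters to the end (rotate left by 2), then shift every letter 6 places forward in the alphabet (wrapping around).
For "gimmickr" the result is "ssoiqxmo".
(Check on "planet": → "anetpl" → "gtkzvr" ✓)

ssoiqxmo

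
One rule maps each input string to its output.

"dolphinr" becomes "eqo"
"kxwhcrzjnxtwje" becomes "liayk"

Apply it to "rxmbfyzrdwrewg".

In each case the input is transformed by: keep one character in every 3, starting at position 1 (positions 1st, 4th, 7th, ...), then shift every letter 1 place forward in the alphabet (wrapping around).
Starting from "rxmbfyzrdwrewg": after the first operation, "rbzww"; after the second, "scaxx".
(Check on "kxwhcrzjnxtwje": → "khzxj" → "liayk" ✓)

scaxx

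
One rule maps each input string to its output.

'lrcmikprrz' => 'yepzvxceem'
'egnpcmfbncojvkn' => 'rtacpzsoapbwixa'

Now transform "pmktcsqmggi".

czxgpfdzttv

What's happening: shift every letter 13 places forward in the alphabet (wrapping around) — i.e. ROT13.
On "pmktcsqmggi" that produces "czxgpfdzttv".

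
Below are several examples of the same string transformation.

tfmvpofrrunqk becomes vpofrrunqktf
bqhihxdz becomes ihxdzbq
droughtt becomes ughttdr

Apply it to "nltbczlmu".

bczlmunl

The transformation: move the first 2 characters to the end (rotate left by 2), then delete the first character.
On "nltbczlmu": the first step gives "tbczlmunl", and the second then gives "bczlmunl".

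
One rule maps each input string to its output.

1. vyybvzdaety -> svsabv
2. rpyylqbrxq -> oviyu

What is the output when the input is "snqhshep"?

pnpb

Looking at the pairs, the operation is to shift every letter 3 places backward in the alphabet (wrapping around), then keep every other character starting from the first (positions 1st, 3rd, 5th, ...).
"snqhshep" → "pknepebm" → "pnpb".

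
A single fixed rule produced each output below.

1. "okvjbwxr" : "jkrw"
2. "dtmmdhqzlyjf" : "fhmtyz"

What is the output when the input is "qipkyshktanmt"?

aikkms

The transformation: keep every other character starting from the second (positions 2nd, 4th, 6th, ...), then sort the characters into alphabetical order.
For "qipkyshktanmt", step one produces "ikskam"; step two turns that into "aikkms".
(Check on "okvjbwxr": → "kjwr" → "jkrw" ✓)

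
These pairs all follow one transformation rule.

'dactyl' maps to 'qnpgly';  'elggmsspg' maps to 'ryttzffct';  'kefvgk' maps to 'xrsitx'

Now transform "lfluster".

ysyhfgre

Each output is the input with this applied: shift every letter 13 places forward in the alphabet (wrapping around) — i.e. ROT13.
Doing the same to "lfluster": "ysyhfgre".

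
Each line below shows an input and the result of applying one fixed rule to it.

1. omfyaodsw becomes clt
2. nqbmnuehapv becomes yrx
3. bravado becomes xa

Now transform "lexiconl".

Rule — keep one character in every 3, starting at position 3 (positions 3rd, 6th, 9th, ...), then shift every letter 3 places backward in the alphabet (wrapping around).
For "lexiconl", step one produces "xo"; step two turns that into "ul".
(Check on "nqbmnuehapv": → "bua" → "yrx" ✓)

ul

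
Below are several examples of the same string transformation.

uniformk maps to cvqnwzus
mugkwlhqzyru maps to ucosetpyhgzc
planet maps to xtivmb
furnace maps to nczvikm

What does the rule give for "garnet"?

The transformation: shift every letter 8 places forward in the alphabet (wrapping around).
So "garnet" becomes "oizvmb".

oizvmb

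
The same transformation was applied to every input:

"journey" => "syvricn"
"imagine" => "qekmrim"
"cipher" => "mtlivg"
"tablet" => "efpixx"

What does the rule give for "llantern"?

perxivrp

The rule is to shift every letter 4 places forward in the alphabet (wrapping around), then move the first character to the end.
Starting from "llantern": after the first operation, "pperxivr"; after the second, "perxivrp".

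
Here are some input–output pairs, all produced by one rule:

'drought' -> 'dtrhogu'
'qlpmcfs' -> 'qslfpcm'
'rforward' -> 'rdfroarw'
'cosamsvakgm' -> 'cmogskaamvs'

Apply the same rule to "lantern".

lnarnet

The pattern: take characters alternately from the front and the back (1st, last, 2nd, 2nd-last, ...).
On "lantern" that produces "lnarnet".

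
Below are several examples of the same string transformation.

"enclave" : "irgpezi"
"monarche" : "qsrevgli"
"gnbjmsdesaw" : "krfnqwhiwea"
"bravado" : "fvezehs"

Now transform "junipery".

nyrmtivc

Looking at the pairs, the operation is to shift every letter 4 places forward in the alphabet (wrapping around).
So "junipery" becomes "nyrmtivc".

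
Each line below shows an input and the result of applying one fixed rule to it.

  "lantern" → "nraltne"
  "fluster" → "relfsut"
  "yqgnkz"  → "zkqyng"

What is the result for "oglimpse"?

esgoilpm

The transformation: move the last 2 characters to the front (rotate right by 2), then swap each adjacent pair of characters (1↔2, 3↔4, ...).
Applying both steps to "oglimpse": "seoglimp", then "esgoilpm".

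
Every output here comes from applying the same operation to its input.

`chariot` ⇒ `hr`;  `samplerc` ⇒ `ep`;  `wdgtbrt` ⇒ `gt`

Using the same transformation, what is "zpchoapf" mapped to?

fp

The rule is to sort the characters into alphabetical order, then keep one character in every 3, starting at position 3 (positions 3rd, 6th, 9th, ...).
For "zpchoapf", step one produces "acfhoppz"; step two turns that into "fp".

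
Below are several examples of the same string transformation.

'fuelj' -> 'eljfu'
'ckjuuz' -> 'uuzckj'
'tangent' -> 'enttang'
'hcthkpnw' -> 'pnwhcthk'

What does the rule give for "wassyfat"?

fatwassy

Each output is the input with this applied: move the last 3 characters to the front (rotate right by 3).
On "wassyfat" that produces "fatwassy".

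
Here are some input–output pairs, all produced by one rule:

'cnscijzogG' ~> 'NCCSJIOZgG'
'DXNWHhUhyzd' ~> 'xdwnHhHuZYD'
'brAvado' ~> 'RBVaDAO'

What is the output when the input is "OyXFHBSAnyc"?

YofxbhasYNC

The pattern: flip the case of every letter, then swap each adjacent pair of characters (1↔2, 3↔4, ...).
Working it through for "OyXFHBSAnyc": intermediate "oYxfhbsaNYC", final "YofxbhasYNC".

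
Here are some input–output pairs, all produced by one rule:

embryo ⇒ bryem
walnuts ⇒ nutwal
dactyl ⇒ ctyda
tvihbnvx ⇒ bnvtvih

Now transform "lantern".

Looking at the pairs, the operation is to delete the last character, then move the last 3 characters to the front (rotate right by 3).
Working it through for "lantern": intermediate "lanter", final "terlan".

terlan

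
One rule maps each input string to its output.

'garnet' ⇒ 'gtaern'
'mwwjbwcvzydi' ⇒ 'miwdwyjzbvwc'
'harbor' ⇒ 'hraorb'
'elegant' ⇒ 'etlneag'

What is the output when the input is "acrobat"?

atcarbo

In each case the input is transformed by: take characters alternately from the front and the back (1st, last, 2nd, 2nd-last, ...).
On "acrobat" that produces "atcarbo".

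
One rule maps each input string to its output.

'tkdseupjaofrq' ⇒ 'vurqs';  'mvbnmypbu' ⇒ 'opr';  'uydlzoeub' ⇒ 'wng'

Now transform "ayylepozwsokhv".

cnquj

The pattern: shift every letter 2 places forward in the alphabet (wrapping around), then keep one character in every 3, starting at position 1 (positions 1st, 4th, 7th, ...).
On "ayylepozwsokhv": the first step gives "caangrqbyuqmjx", and the second then gives "cnquj".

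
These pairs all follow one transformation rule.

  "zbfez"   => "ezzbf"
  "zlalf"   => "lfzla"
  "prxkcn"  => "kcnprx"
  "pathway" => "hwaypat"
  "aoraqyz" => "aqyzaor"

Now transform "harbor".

Each output is the input with this applied: move the first 3 characters to the end (rotate left by 3).
For "harbor" the result is "borhar".

borhar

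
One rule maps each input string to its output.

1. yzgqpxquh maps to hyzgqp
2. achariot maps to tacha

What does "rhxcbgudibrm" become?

Each output is the input with this applied: move the last character to the front, then delete the last 3 characters.
On "rhxcbgudibrm": the first step gives "mrhxcbgudibr", and the second then gives "mrhxcbgud".

mrhxcbgud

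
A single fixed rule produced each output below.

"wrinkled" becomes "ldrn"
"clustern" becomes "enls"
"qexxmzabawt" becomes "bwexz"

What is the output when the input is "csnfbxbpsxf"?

pxsfx

Rule — keep every other character starting from the second (positions 2nd, 4th, 6th, ...), then move the last 2 characters to the front (rotate right by 2).
Starting from "csnfbxbpsxf": after the first operation, "sfxpx"; after the second, "pxsfx".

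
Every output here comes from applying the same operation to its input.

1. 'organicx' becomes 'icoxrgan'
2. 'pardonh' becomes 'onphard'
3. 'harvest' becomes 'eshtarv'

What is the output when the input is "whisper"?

pewrhis

The transformation: swap the first and last characters, then move the last 3 characters to the front (rotate right by 3).
Working it through for "whisper": intermediate "rhispew", final "pewrhis".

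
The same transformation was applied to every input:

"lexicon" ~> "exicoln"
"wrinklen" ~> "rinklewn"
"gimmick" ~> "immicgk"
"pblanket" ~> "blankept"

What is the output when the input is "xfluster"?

Looking at the pairs, the operation is to swap the first and last characters, then move the first character to the end.
On "xfluster": the first step gives "rflustex", and the second then gives "flustexr".

flustexr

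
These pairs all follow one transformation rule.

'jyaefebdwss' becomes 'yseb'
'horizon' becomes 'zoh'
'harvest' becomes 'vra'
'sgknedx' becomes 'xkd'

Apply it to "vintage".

via

In each case the input is transformed by: sort the characters into reverse alphabetical order, then keep one character in every 3, starting at position 1 (positions 1st, 4th, 7th, ...).
Applying both steps to "vintage": "vtnigea", then "via".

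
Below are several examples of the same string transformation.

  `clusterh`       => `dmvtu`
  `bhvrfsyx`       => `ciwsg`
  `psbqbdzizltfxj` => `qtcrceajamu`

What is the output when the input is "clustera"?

dmvtu

Rule — delete the last 3 characters, then shift every letter 1 place forward in the alphabet (wrapping around).
On "clustera": the first step gives "clust", and the second then gives "dmvtu".
(Check on "psbqbdzizltfxj": → "psbqbdzizlt" → "qtcrceajamu" ✓)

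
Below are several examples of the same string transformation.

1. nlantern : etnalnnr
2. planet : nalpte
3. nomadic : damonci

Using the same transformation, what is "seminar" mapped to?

nimesra

Each output is the input with this applied: move the last 2 characters to the front (rotate right by 2), then reverse the string.
On "seminar": the first step gives "arsemin", and the second then gives "nimesra".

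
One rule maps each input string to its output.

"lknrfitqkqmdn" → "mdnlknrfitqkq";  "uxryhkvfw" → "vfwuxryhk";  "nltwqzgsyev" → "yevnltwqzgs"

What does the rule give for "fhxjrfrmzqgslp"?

slpfhxjrfrmzqg

In each case the input is transformed by: move the last 3 characters to the front (rotate right by 3).
Doing the same to "fhxjrfrmzqgslp": "slpfhxjrfrmzqg".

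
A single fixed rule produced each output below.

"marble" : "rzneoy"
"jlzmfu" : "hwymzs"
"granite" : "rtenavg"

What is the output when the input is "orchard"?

Looking at the pairs, the operation is to move the last character to the front, then shift every letter 13 places forward in the alphabet (wrapping around) — i.e. ROT13.
For "orchard", step one produces "dorchar"; step two turns that into "qbepune".

qbepune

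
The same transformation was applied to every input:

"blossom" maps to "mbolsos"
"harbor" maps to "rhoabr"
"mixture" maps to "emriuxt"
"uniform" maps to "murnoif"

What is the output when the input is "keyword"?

Each output is the input with this applied: reverse the string, then take characters alternately from the front and the back (1st, last, 2nd, 2nd-last, ...).
For "keyword", step one produces "drowyek"; step two turns that into "dkreoyw".

dkreoyw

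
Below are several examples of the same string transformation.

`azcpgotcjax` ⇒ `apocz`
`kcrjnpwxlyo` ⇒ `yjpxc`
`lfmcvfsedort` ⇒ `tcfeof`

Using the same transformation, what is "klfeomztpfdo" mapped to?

Each output is the input with this applied: keep every other character starting from the second (positions 2nd, 4th, 6th, ...), then swap the first and last characters.
"klfeomztpfdo" → "oemtfl".

oemtfl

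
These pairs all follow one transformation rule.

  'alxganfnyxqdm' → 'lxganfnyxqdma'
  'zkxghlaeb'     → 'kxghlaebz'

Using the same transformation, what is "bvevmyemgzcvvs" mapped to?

vevmyemgzcvvsb

Each output is the input with this applied: move the first character to the end.
On "bvevmyemgzcvvs" that produces "vevmyemgzcvvsb".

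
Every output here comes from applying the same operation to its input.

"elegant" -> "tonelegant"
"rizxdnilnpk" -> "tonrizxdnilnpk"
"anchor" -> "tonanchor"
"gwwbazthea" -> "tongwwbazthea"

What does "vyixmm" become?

tonvyixmm

The transformation: prepend "ton".
For "vyixmm" the result is "tonvyixmm".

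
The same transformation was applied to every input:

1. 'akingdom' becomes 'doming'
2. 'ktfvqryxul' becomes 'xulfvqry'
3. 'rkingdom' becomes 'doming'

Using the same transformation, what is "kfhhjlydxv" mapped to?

dxvhhjly

The transformation: delete the first 2 characters, then move the last 3 characters to the front (rotate right by 3).
Starting from "kfhhjlydxv": after the first operation, "hhjlydxv"; after the second, "dxvhhjly".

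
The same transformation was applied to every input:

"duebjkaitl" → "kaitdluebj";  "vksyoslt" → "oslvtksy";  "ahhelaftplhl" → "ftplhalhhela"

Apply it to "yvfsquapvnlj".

The transformation: swap the first and last characters, then swap the front and back halves of the string.
On "yvfsquapvnlj": the first step gives "jvfsquapvnly", and the second then gives "apvnlyjvfsqu".

apvnlyjvfsqu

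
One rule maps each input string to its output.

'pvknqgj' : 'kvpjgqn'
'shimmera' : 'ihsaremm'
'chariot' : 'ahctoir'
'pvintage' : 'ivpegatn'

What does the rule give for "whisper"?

ihwreps

The rule is to reverse the string, then move the last 3 characters to the front (rotate right by 3).
For "whisper", step one produces "repsihw"; step two turns that into "ihwreps".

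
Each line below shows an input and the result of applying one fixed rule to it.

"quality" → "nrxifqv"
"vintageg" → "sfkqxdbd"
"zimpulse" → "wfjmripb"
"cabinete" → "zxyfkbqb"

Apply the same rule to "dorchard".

The pattern: shift every letter 3 places backward in the alphabet (wrapping around).
So "dorchard" becomes "alozexoa".

alozexoa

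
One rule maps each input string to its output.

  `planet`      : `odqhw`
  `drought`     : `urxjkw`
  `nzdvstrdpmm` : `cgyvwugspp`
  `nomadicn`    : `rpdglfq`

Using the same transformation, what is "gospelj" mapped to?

Looking at the pairs, the operation is to delete the first character, then shift every letter 3 places forward in the alphabet (wrapping around).
Working it through for "gospelj": intermediate "ospelj", final "rvshom".

rvshom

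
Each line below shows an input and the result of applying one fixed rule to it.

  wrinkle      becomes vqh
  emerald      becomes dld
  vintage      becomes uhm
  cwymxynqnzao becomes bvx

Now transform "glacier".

The transformation: shift every letter 1 place backward in the alphabet (wrapping around), then keep only the first 3 characters.
Doing the same to "glacier": "fkz".

fkz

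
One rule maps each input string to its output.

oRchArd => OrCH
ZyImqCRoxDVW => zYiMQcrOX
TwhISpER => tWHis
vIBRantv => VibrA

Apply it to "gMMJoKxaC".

GmmjOk

The rule is to delete the last 3 characters, then flip the case of every letter.
"gMMJoKxaC" → "gMMJoK" → "GmmjOk".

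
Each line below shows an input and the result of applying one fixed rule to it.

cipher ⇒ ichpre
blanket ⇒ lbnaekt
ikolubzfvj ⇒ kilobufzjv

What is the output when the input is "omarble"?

The transformation: swap each adjacent pair of characters (1↔2, 3↔4, ...).
For "omarble" the result is "moralbe".

moralbe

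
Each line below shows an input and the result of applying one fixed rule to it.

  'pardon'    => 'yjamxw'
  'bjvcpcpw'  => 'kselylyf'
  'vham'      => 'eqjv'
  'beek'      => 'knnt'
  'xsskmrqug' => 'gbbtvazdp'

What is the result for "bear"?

knja

Rule — shift every letter 9 places forward in the alphabet (wrapping around).
So "bear" becomes "knja".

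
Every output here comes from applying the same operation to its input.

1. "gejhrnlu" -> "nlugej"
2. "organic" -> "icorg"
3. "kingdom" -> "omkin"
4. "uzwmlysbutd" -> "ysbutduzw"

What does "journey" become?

eyjou

The rule is to move the first 3 characters to the end (rotate left by 3), then delete the first 2 characters.
Working it through for "journey": intermediate "rneyjou", final "eyjou".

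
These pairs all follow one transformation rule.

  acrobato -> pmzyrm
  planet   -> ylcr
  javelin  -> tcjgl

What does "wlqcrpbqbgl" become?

oapnzozej

In each case the input is transformed by: shift every letter 2 places backward in the alphabet (wrapping around), then delete the first 2 characters.
Applying both steps to "wlqcrpbqbgl": "ujoapnzozej", then "oapnzozej".
(Check on "javelin": → "hytcjgl" → "tcjgl" ✓)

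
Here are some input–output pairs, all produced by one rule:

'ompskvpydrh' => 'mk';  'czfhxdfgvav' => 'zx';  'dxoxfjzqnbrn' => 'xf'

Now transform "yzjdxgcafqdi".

The pattern: keep one character in every 3, starting at position 2 (positions 2nd, 5th, 8th, ...), then delete the last 2 characters.
Applying both steps to "yzjdxgcafqdi": "zxad", then "zx".
(Check on "ompskvpydrh": → "mkyh" → "mk" ✓)

zx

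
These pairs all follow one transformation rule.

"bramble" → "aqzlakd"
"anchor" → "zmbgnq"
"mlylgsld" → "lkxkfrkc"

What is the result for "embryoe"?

dlaqxnd

Looking at the pairs, the operation is to shift every letter 1 place backward in the alphabet (wrapping around).
Applying that to "embryoe" gives "dlaqxnd".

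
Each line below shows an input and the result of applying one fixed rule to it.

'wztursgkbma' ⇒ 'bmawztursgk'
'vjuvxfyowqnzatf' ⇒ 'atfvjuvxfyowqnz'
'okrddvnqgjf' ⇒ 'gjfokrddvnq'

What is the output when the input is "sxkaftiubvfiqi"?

In each case the input is transformed by: move the last 3 characters to the front (rotate right by 3).
For "sxkaftiubvfiqi" the result is "iqisxkaftiubvf".

iqisxkaftiubvf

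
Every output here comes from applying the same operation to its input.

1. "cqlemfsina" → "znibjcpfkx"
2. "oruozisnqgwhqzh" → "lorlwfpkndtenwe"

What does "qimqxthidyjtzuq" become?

The pattern: shift every letter 3 places backward in the alphabet (wrapping around).
On "qimqxthidyjtzuq" that produces "nfjnuqefavgqwrn".

nfjnuqefavgqwrn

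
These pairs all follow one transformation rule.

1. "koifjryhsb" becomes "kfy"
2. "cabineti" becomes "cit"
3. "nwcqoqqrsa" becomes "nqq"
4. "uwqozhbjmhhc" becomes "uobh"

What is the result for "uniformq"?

The rule is to delete the last character, then keep one character in every 3, starting at position 1 (positions 1st, 4th, 7th, ...).
Starting from "uniformq": after the first operation, "uniform"; after the second, "ufm".
(Check on "cabineti": → "cabinet" → "cit" ✓)

ufm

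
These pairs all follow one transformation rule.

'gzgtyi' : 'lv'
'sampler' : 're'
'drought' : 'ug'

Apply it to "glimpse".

The pattern: shift every letter 13 places forward in the alphabet (wrapping around) — i.e. ROT13, then keep only the last 2 characters.
"glimpse" → "tyvzcfr" → "fr".

fr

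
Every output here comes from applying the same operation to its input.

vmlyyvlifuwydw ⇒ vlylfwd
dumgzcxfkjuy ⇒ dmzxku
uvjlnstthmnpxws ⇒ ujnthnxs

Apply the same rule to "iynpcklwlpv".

incllv

The rule is to keep every other character starting from the first (positions 1st, 3rd, 5th, ...).
On "iynpcklwlpv" that produces "incllv".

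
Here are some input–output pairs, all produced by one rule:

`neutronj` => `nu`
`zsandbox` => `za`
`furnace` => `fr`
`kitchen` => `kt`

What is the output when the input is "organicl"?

The pattern: keep every other character starting from the first (positions 1st, 3rd, 5th, ...), then delete the last 2 characters.
"organicl" → "ognc" → "og".

og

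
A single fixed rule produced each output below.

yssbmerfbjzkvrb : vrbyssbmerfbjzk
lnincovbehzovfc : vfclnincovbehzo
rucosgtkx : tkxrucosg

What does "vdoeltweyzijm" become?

ijmvdoeltweyz

Each output is the input with this applied: move the last 3 characters to the front (rotate right by 3).
On "vdoeltweyzijm" that produces "ijmvdoeltweyz".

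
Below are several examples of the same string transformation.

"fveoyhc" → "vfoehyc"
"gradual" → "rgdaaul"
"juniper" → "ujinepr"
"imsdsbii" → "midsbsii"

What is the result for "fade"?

The rule is to swap each adjacent pair of characters (1↔2, 3↔4, ...).
On "fade" that produces "afed".

afed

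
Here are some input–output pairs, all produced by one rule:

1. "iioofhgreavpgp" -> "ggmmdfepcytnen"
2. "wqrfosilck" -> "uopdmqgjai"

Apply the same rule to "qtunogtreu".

orslmerpcs

Rule — shift every letter 2 places backward in the alphabet (wrapping around).
So "qtunogtreu" becomes "orslmerpcs".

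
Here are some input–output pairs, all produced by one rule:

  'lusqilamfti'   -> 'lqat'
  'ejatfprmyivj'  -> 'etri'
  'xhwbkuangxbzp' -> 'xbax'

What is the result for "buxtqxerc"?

bte

What's happening: move the last character to the front, then keep one character in every 3, starting at position 2 (positions 2nd, 5th, 8th, ...).
Applying both steps to "buxtqxerc": "cbuxtqxer", then "bte".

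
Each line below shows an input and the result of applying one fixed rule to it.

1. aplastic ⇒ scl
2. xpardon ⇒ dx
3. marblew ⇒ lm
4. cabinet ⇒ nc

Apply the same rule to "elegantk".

Rule — move the first 3 characters to the end (rotate left by 3), then keep one character in every 3, starting at position 2 (positions 2nd, 5th, 8th, ...).
"elegantk" → "gantkele" → "ake".
(Check on "marblew": → "blewmar" → "lm" ✓)

ake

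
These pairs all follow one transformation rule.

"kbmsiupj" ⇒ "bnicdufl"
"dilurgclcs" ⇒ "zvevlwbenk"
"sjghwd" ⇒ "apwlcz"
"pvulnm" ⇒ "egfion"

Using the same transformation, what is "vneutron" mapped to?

Looking at the pairs, the operation is to shift every letter 7 places backward in the alphabet (wrapping around), then swap the front and back halves of the string.
So "vneutron" becomes "mkhgogxn".

mkhgogxn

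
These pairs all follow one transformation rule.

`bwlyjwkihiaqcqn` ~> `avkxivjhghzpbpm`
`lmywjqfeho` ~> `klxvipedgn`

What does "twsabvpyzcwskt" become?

Looking at the pairs, the operation is to shift every letter 1 place backward in the alphabet (wrapping around).
On "twsabvpyzcwskt" that produces "svrzauoxybvrjs".

svrzauoxybvrjs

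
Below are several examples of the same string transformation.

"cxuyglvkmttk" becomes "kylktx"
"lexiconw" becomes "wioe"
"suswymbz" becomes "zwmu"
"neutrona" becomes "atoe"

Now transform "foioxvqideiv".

Each output is the input with this applied: keep every other character starting from the second (positions 2nd, 4th, 6th, ...), then swap the first and last characters.
On "foioxvqideiv": the first step gives "ooviev", and the second then gives "vovieo".

vovieo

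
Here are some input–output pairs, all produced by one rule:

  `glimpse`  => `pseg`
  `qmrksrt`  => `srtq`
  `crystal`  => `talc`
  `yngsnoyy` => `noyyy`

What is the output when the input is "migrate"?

In each case the input is transformed by: move the first character to the end, then delete the first 3 characters.
On "migrate": the first step gives "igratem", and the second then gives "atem".

atem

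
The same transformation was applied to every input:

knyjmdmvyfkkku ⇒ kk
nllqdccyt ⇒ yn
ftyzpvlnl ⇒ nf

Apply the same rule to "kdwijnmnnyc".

yk

The rule is to swap the first and last characters, then keep only the last 2 characters.
Applying both steps to "kdwijnmnnyc": "cdwijnmnnyk", then "yk".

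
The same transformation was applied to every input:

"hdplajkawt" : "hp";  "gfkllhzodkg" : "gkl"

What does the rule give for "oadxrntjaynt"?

odr

The rule is to keep every other character starting from the first (positions 1st, 3rd, 5th, ...), then delete the last 3 characters.
Applying both steps to "oadxrntjaynt": "odrtan", then "odr".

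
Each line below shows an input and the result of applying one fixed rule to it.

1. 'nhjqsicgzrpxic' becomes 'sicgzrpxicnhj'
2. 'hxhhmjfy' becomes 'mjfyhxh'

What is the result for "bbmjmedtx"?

In each case the input is transformed by: move the first 3 characters to the end (rotate left by 3), then delete the first character.
Starting from "bbmjmedtx": after the first operation, "jmedtxbbm"; after the second, "medtxbbm".

medtxbbm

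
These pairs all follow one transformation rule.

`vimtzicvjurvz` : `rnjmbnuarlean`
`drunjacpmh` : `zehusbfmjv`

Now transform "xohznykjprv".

What's happening: reverse the string, then shift every letter 8 places backward in the alphabet (wrapping around).
"xohznykjprv" → "vrpjkynzhox" → "njhbcqfrzgp".

njhbcqfrzgp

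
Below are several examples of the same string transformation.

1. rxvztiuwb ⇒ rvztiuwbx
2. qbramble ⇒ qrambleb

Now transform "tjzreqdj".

In each case the input is transformed by: move the first character to the end, then swap the first and last characters.
For "tjzreqdj", step one produces "jzreqdjt"; step two turns that into "tzreqdjj".

tzreqdjj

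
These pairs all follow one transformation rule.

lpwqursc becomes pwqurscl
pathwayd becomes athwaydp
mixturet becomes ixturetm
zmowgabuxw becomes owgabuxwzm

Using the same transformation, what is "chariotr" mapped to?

Rule — move the last 3 characters to the front (rotate right by 3), then swap the front and back halves of the string.
Starting from "chariotr": after the first operation, "otrchari"; after the second, "hariotrc".

hariotrc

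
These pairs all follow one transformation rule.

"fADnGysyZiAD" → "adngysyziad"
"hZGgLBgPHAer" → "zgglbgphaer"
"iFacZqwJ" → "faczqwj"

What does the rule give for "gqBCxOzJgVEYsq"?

qbcxozjgveysq

In each case the input is transformed by: delete the first character, then convert every letter to lowercase.
Starting from "gqBCxOzJgVEYsq": after the first operation, "qBCxOzJgVEYsq"; after the second, "qbcxozjgveysq".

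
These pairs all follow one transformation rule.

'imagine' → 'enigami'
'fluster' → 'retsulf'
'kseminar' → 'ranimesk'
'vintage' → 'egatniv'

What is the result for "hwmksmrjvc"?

Each output is the input with this applied: reverse the string.
On "hwmksmrjvc" that produces "cvjrmskmwh".

cvjrmskmwh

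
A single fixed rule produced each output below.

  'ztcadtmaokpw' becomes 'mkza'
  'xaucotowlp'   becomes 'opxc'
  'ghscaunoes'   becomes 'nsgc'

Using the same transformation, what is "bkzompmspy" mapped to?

Looking at the pairs, the operation is to keep one character in every 3, starting at position 1 (positions 1st, 4th, 7th, ...), then swap the front and back halves of the string.
"bkzompmspy" → "bomy" → "mybo".

mybo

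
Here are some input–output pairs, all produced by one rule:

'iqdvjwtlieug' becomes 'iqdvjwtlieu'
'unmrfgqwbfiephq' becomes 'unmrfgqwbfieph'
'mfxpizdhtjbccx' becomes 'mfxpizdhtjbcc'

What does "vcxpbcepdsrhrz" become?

vcxpbcepdsrhr

The pattern: delete the last character.
Applying that to "vcxpbcepdsrhrz" gives "vcxpbcepdsrhr".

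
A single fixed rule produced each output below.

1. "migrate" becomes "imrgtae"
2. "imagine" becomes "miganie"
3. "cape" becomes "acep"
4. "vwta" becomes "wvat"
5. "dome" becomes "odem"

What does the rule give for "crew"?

rcwe

The rule is to swap each adjacent pair of characters (1↔2, 3↔4, ...).
Applying that to "crew" gives "rcwe".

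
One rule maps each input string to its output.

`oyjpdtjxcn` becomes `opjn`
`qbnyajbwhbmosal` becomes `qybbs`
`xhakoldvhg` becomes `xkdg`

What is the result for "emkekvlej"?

eel

What's happening: keep one character in every 3, starting at position 1 (positions 1st, 4th, 7th, ...).
So "emkekvlej" becomes "eel".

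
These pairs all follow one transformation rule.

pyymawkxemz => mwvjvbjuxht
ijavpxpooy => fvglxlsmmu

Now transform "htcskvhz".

In each case the input is transformed by: shift every letter 3 places backward in the alphabet (wrapping around), then take characters alternately from the front and the back (1st, last, 2nd, 2nd-last, ...).
"htcskvhz" → "ewqezsph".
(Check on "ijavpxpooy": → "fgxsmumllv" → "fvglxlsmmu" ✓)

ewqezsph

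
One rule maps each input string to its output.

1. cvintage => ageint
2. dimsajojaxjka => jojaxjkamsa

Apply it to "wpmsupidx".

The pattern: delete the first 2 characters, then move the first 3 characters to the end (rotate left by 3).
"wpmsupidx" → "msupidx" → "pidxmsu".
(Check on "dimsajojaxjka": → "msajojaxjka" → "jojaxjkamsa" ✓)

pidxmsu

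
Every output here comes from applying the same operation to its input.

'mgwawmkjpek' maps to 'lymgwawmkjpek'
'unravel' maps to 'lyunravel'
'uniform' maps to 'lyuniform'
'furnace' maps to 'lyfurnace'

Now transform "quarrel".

What's happening: prepend "ly".
Doing the same to "quarrel": "lyquarrel".

lyquarrel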